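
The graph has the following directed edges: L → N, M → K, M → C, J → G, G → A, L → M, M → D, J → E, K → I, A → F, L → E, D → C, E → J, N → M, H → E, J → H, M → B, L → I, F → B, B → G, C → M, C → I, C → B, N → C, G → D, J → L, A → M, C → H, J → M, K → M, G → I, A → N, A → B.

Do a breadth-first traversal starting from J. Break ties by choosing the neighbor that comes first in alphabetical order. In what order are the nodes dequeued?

J, E, G, H, L, M, A, D, I, N, B, C, K, F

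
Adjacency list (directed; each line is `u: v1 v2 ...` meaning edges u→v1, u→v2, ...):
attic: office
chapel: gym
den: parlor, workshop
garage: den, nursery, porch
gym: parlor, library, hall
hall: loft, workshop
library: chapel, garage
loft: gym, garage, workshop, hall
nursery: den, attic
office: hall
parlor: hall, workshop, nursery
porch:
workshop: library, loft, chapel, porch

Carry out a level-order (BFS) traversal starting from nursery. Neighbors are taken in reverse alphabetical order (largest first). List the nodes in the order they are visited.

nursery → den → attic → workshop → parlor → office → porch → loft → library → chapel → hall → gym → garage

Visit nursery; enqueue den, attic → queue [den, attic]
Visit den; enqueue workshop, parlor → queue [attic, workshop, parlor]
Visit attic; enqueue office → queue [workshop, parlor, office]
Visit workshop; enqueue porch, loft, library, chapel → queue [parlor, office, porch, loft, library, chapel]
Visit parlor; enqueue hall → queue [office, porch, loft, library, chapel, hall]
Visit office → queue [porch, loft, library, chapel, hall]
Visit porch → queue [loft, library, chapel, hall]
Visit loft; enqueue gym, garage → queue [library, chapel, hall, gym, garage]
Visit library → queue [chapel, hall, gym, garage]
Visit chapel → queue [hall, gym, garage]
Visit hall → queue [gym, garage]
Visit gym → queue [garage]
Visit garage → queue []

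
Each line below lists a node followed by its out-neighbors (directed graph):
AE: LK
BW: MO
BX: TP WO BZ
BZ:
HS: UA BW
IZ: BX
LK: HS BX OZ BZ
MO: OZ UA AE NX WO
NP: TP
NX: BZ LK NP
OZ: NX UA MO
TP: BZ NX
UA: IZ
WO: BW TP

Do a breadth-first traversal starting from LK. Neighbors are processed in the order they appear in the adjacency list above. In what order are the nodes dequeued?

Visit LK; enqueue HS, BX, OZ, BZ → queue [HS, BX, OZ, BZ]
Visit HS; enqueue UA, BW → queue [BX, OZ, BZ, UA, BW]
Visit BX; enqueue TP, WO → queue [OZ, BZ, UA, BW, TP, WO]
Visit OZ; enqueue NX, MO → queue [BZ, UA, BW, TP, WO, NX, MO]
Visit BZ → queue [UA, BW, TP, WO, NX, MO]
Visit UA; enqueue IZ → queue [BW, TP, WO, NX, MO, IZ]
Visit BW → queue [TP, WO, NX, MO, IZ]
Visit TP → queue [WO, NX, MO, IZ]
Visit WO → queue [NX, MO, IZ]
Visit NX; enqueue NP → queue [MO, IZ, NP]
Visit MO; enqueue AE → queue [IZ, NP, AE]
Visit IZ → queue [NP, AE]
Visit NP → queue [AE]
Visit AE → queue []

LK HS BX OZ BZ UA BW TP WO NX MO IZ NP AE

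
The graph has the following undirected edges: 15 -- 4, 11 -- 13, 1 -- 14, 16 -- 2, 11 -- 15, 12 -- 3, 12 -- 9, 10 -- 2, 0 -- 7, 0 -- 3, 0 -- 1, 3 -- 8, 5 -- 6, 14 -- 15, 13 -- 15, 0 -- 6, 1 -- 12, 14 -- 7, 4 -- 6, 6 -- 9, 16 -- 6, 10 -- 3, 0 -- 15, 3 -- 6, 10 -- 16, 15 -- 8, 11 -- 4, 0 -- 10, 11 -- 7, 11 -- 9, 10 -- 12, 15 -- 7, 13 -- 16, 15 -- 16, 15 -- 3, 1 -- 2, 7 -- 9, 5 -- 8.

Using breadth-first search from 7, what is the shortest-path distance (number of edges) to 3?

Level 0: 7
Level 1: 0, 9, 11, 14, 15
Level 2: 1, 3, 4, 6, 8, 10, 12, 13, 16
Level 3: 2, 5
3 first appears at level 2.

2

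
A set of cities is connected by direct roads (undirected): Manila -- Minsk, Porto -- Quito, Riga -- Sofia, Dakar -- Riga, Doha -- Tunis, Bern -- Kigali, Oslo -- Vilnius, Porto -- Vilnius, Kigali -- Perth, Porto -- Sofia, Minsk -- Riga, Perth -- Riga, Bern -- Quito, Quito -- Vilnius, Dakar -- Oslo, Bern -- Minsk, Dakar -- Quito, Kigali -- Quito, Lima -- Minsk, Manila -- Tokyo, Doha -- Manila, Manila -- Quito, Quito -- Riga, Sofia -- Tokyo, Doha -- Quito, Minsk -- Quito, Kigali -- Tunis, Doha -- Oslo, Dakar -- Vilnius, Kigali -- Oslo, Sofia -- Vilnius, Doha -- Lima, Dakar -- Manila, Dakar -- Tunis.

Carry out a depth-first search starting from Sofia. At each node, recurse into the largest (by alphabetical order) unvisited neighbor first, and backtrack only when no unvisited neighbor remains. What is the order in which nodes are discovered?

Sofia Vilnius Quito Riga Perth Kigali Tunis Doha Oslo Dakar Manila Tokyo Minsk Lima Bern Porto

Visit Sofia
Sofia → Vilnius
Vilnius → Quito
Quito → Riga
Riga → Perth
Perth → Kigali
Kigali → Tunis
Tunis → Doha
Doha → Oslo
Oslo → Dakar
Dakar → Manila
Manila → Tokyo
Manila → Minsk
Minsk → Lima
Minsk → Bern
Quito → Porto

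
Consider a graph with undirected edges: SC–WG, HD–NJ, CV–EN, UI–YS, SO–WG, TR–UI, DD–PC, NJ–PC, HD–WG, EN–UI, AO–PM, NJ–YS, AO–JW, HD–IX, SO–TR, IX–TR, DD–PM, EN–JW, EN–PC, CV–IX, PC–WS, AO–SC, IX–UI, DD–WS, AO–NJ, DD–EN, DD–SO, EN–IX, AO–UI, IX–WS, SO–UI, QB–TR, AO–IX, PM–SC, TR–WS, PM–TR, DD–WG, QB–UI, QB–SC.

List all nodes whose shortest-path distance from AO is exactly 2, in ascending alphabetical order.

CV, DD, EN, HD, PC, QB, SO, TR, WG, WS, YS

Level 0: AO
Level 1: IX, JW, NJ, PM, SC, UI
Level 2: CV, DD, EN, HD, PC, QB, SO, TR, WG, WS, YS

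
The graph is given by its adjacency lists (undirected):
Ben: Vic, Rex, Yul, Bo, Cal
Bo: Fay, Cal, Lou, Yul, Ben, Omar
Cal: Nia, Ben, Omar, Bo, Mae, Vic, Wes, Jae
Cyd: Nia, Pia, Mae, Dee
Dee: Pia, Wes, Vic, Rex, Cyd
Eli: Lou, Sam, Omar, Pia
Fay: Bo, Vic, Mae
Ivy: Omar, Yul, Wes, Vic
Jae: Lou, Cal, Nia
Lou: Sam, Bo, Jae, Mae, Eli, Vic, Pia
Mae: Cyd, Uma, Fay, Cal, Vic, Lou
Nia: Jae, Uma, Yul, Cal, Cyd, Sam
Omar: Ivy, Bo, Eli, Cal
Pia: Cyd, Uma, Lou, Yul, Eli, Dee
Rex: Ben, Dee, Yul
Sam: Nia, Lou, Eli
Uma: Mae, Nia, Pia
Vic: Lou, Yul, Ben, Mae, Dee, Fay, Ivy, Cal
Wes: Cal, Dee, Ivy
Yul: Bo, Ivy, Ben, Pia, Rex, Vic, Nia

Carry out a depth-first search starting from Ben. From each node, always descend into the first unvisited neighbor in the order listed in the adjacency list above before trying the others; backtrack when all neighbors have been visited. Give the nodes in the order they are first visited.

Ben, Vic, Lou, Sam, Nia, Jae, Cal, Omar, Ivy, Yul, Bo, Fay, Mae, Cyd, Pia, Uma, Eli, Dee, Wes, Rex

Visit Ben
Ben → Vic
Vic → Lou
Lou → Sam
Sam → Nia
Nia → Jae
Jae → Cal
Cal → Omar
Omar → Ivy
Ivy → Yul
Yul → Bo
Bo → Fay
Fay → Mae
Mae → Cyd
Cyd → Pia
Pia → Uma
Pia → Eli
Pia → Dee
Dee → Wes
Dee → Rex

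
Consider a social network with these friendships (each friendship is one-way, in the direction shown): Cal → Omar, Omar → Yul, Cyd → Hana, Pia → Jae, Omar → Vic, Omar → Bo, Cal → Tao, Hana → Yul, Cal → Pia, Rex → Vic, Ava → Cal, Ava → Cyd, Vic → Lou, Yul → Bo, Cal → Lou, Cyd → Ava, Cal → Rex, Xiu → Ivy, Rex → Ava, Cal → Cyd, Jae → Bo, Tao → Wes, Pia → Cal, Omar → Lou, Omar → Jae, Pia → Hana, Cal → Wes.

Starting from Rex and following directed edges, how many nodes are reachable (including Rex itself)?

BFS from Rex visits: Rex, Vic, Ava, Lou, Cyd, Cal, Hana, Wes, Tao, Pia, Omar, Yul, Jae, Bo
Reachable nodes: 14 of 16 total.

14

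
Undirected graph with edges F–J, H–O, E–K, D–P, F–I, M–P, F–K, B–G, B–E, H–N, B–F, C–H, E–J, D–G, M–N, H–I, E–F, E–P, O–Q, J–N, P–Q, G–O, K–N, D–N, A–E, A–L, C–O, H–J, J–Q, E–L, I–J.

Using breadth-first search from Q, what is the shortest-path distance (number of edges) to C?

Level 0: Q
Level 1: J, O, P
Level 2: C, D, E, F, G, H, I, M, N
Level 3: A, B, K, L
C first appears at level 2.

2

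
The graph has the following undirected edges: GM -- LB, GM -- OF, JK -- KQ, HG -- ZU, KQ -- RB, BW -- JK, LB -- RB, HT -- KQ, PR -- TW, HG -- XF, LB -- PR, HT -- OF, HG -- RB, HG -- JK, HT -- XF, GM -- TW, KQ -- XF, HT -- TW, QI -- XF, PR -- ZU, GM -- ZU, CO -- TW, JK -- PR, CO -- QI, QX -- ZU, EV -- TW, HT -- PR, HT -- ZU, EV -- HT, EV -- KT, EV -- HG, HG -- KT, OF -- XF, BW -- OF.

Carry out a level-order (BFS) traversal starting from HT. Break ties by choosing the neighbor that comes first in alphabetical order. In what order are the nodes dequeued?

Visit HT; enqueue EV, KQ, OF, PR, TW, XF, ZU → queue [EV, KQ, OF, PR, TW, XF, ZU]
Visit EV; enqueue HG, KT → queue [KQ, OF, PR, TW, XF, ZU, HG, KT]
Visit KQ; enqueue JK, RB → queue [OF, PR, TW, XF, ZU, HG, KT, JK, RB]
Visit OF; enqueue BW, GM → queue [PR, TW, XF, ZU, HG, KT, JK, RB, BW, GM]
Visit PR; enqueue LB → queue [TW, XF, ZU, HG, KT, JK, RB, BW, GM, LB]
Visit TW; enqueue CO → queue [XF, ZU, HG, KT, JK, RB, BW, GM, LB, CO]
Visit XF; enqueue QI → queue [ZU, HG, KT, JK, RB, BW, GM, LB, CO, QI]
Visit ZU; enqueue QX → queue [HG, KT, JK, RB, BW, GM, LB, CO, QI, QX]
Visit HG → queue [KT, JK, RB, BW, GM, LB, CO, QI, QX]
Visit KT → queue [JK, RB, BW, GM, LB, CO, QI, QX]
Visit JK → queue [RB, BW, GM, LB, CO, QI, QX]
Visit RB → queue [BW, GM, LB, CO, QI, QX]
Visit BW → queue [GM, LB, CO, QI, QX]
Visit GM → queue [LB, CO, QI, QX]
Visit LB → queue [CO, QI, QX]
Visit CO → queue [QI, QX]
Visit QI → queue [QX]
Visit QX → queue []

HT, EV, KQ, OF, PR, TW, XF, ZU, HG, KT, JK, RB, BW, GM, LB, CO, QI, QX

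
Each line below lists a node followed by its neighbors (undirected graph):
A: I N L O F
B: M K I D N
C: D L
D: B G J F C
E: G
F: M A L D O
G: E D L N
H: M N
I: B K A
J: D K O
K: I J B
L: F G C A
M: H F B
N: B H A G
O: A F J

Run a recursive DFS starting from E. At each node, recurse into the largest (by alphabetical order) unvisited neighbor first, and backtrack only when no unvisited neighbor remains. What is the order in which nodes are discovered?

E -> G -> N -> H -> M -> F -> O -> J -> K -> I -> B -> D -> C -> L -> A

Visit E
E → G
G → N
N → H
H → M
M → F
F → O
O → J
J → K
K → I
I → B
B → D
D → C
C → L
L → A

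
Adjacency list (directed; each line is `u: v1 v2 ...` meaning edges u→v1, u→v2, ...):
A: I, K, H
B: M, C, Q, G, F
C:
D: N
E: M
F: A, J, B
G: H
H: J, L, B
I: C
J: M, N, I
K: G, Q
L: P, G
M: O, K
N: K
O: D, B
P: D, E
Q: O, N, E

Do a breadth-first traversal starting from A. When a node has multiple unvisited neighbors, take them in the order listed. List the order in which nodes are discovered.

Visit A; enqueue I, K, H → queue [I, K, H]
Visit I; enqueue C → queue [K, H, C]
Visit K; enqueue G, Q → queue [H, C, G, Q]
Visit H; enqueue J, L, B → queue [C, G, Q, J, L, B]
Visit C → queue [G, Q, J, L, B]
Visit G → queue [Q, J, L, B]
Visit Q; enqueue O, N, E → queue [J, L, B, O, N, E]
Visit J; enqueue M → queue [L, B, O, N, E, M]
Visit L; enqueue P → queue [B, O, N, E, M, P]
Visit B; enqueue F → queue [O, N, E, M, P, F]
Visit O; enqueue D → queue [N, E, M, P, F, D]
Visit N → queue [E, M, P, F, D]
Visit E → queue [M, P, F, D]
Visit M → queue [P, F, D]
Visit P → queue [F, D]
Visit F → queue [D]
Visit D → queue []

A, I, K, H, C, G, Q, J, L, B, O, N, E, M, P, F, D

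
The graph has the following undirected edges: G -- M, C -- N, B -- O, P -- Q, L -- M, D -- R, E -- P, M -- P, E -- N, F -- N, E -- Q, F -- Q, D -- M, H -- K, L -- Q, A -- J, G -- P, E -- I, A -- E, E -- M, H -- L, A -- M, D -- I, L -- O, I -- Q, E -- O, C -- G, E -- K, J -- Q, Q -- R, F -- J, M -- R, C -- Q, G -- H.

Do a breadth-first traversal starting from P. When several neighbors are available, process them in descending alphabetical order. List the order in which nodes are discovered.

P, Q, M, G, E, R, L, J, I, F, C, D, A, H, O, N, K, B

Visit P; enqueue Q, M, G, E → queue [Q, M, G, E]
Visit Q; enqueue R, L, J, I, F, C → queue [M, G, E, R, L, J, I, F, C]
Visit M; enqueue D, A → queue [G, E, R, L, J, I, F, C, D, A]
Visit G; enqueue H → queue [E, R, L, J, I, F, C, D, A, H]
Visit E; enqueue O, N, K → queue [R, L, J, I, F, C, D, A, H, O, N, K]
Visit R → queue [L, J, I, F, C, D, A, H, O, N, K]
Visit L → queue [J, I, F, C, D, A, H, O, N, K]
Visit J → queue [I, F, C, D, A, H, O, N, K]
Visit I → queue [F, C, D, A, H, O, N, K]
Visit F → queue [C, D, A, H, O, N, K]
Visit C → queue [D, A, H, O, N, K]
Visit D → queue [A, H, O, N, K]
Visit A → queue [H, O, N, K]
Visit H → queue [O, N, K]
Visit O; enqueue B → queue [N, K, B]
Visit N → queue [K, B]
Visit K → queue [B]
Visit B → queue []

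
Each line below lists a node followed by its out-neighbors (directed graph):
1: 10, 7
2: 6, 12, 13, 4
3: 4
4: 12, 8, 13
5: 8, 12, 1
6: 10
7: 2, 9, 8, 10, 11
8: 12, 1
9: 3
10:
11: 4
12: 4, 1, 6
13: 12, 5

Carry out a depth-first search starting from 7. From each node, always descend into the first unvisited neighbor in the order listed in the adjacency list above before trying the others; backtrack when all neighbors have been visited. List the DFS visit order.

7, 2, 6, 10, 12, 4, 8, 1, 13, 5, 9, 3, 11

Visit 7
7 → 2
2 → 6
6 → 10
2 → 12
12 → 4
4 → 8
8 → 1
4 → 13
13 → 5
7 → 9
9 → 3
7 → 11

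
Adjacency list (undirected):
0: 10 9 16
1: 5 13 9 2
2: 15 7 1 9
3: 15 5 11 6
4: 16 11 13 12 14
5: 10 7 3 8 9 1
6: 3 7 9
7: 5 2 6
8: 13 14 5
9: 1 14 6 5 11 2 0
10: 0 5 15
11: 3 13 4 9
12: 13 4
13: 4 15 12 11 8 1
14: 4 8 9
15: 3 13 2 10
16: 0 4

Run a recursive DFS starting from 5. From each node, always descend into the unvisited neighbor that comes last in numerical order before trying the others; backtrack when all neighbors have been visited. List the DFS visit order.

5 -> 10 -> 15 -> 13 -> 12 -> 4 -> 16 -> 0 -> 9 -> 14 -> 8 -> 11 -> 3 -> 6 -> 7 -> 2 -> 1

Visit 5
5 → 10
10 → 15
15 → 13
13 → 12
12 → 4
4 → 16
16 → 0
0 → 9
9 → 14
14 → 8
9 → 11
11 → 3
3 → 6
6 → 7
7 → 2
2 → 1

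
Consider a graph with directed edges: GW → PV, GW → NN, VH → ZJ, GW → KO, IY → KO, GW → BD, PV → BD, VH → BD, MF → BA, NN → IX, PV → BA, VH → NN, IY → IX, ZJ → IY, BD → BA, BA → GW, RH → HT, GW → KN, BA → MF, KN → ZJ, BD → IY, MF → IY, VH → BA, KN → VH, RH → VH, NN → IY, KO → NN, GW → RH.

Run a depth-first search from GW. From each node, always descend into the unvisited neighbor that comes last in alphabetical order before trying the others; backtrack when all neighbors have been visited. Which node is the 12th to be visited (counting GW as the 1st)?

Visit GW
GW → RH
RH → VH
VH → ZJ
ZJ → IY
IY → KO
KO → NN
NN → IX
VH → BD
BD → BA
BA → MF
RH → HT
GW → PV
GW → KN

Visit order: GW, RH, VH, ZJ, IY, KO, NN, IX, BD, BA, MF, HT, PV, KN

HT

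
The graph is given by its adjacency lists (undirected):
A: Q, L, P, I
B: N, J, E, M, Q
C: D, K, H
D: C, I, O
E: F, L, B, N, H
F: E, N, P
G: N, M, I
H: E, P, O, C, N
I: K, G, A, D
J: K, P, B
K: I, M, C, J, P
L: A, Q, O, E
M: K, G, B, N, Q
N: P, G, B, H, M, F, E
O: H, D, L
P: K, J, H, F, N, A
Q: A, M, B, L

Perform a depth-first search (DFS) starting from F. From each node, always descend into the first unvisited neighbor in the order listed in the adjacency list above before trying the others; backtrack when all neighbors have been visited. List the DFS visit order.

F, E, L, A, Q, M, K, I, G, N, P, J, B, H, O, D, C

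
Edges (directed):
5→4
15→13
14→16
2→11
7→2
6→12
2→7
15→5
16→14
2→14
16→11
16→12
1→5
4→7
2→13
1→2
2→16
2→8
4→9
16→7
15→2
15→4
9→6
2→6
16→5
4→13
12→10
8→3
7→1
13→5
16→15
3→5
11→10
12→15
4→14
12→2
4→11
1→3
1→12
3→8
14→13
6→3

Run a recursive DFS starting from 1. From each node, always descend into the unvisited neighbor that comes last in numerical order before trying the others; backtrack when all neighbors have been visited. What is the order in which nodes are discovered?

1 -> 12 -> 15 -> 13 -> 5 -> 4 -> 14 -> 16 -> 11 -> 10 -> 7 -> 2 -> 8 -> 3 -> 6 -> 9

Visit 1
1 → 12
12 → 15
15 → 13
13 → 5
5 → 4
4 → 14
14 → 16
16 → 11
11 → 10
16 → 7
7 → 2
2 → 8
8 → 3
2 → 6
4 → 9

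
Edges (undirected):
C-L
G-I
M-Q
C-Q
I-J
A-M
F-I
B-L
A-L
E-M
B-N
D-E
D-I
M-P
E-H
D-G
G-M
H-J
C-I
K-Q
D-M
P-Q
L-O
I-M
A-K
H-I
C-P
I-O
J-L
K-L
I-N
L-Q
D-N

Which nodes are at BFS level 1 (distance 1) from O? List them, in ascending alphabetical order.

Level 0: O
Level 1: I, L
Level 2: A, B, C, D, F, G, H, J, K, M, N, Q
Level 3: E, P

I, L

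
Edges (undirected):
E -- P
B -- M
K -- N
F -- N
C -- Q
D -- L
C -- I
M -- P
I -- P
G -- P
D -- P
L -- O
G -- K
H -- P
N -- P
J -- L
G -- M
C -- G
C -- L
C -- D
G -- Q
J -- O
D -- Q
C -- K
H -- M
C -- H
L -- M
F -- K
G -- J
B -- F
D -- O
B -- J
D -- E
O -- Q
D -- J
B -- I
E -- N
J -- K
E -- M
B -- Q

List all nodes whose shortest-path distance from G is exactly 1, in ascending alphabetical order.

Level 0: G
Level 1: C, J, K, M, P, Q
Level 2: B, D, E, F, H, I, L, N, O

C, J, K, M, P, Q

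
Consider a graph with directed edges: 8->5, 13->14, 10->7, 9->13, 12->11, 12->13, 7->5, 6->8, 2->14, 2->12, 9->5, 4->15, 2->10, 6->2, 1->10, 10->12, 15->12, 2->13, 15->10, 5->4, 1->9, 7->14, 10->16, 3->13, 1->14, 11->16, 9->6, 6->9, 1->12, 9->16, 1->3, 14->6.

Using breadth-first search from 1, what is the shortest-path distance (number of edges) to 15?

4

Level 0: 1
Level 1: 3, 9, 10, 12, 14
Level 2: 5, 6, 7, 11, 13, 16
Level 3: 2, 4, 8
Level 4: 15
15 first appears at level 4.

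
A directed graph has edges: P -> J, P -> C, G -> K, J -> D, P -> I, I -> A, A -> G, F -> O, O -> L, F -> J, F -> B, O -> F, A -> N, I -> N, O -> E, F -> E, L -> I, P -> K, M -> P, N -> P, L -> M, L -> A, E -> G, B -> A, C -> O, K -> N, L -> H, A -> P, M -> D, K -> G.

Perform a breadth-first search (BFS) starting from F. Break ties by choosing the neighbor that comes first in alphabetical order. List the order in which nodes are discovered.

F -> B -> E -> J -> O -> A -> G -> D -> L -> N -> P -> K -> H -> I -> M -> C

Visit F; enqueue B, E, J, O → queue [B, E, J, O]
Visit B; enqueue A → queue [E, J, O, A]
Visit E; enqueue G → queue [J, O, A, G]
Visit J; enqueue D → queue [O, A, G, D]
Visit O; enqueue L → queue [A, G, D, L]
Visit A; enqueue N, P → queue [G, D, L, N, P]
Visit G; enqueue K → queue [D, L, N, P, K]
Visit D → queue [L, N, P, K]
Visit L; enqueue H, I, M → queue [N, P, K, H, I, M]
Visit N → queue [P, K, H, I, M]
Visit P; enqueue C → queue [K, H, I, M, C]
Visit K → queue [H, I, M, C]
Visit H → queue [I, M, C]
Visit I → queue [M, C]
Visit M → queue [C]
Visit C → queue []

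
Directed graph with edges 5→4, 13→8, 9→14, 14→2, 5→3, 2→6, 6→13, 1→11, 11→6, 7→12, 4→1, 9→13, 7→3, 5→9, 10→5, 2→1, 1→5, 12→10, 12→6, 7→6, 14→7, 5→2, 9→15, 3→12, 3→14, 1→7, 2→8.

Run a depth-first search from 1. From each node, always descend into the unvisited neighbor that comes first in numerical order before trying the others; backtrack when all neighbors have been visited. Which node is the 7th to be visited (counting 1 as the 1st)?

Visit 1
1 → 5
5 → 2
2 → 6
6 → 13
13 → 8
5 → 3
3 → 12
12 → 10
3 → 14
14 → 7
5 → 4
5 → 9
9 → 15
1 → 11

Visit order: 1, 5, 2, 6, 13, 8, 3, 12, 10, 14, 7, 4, 9, 15, 11

3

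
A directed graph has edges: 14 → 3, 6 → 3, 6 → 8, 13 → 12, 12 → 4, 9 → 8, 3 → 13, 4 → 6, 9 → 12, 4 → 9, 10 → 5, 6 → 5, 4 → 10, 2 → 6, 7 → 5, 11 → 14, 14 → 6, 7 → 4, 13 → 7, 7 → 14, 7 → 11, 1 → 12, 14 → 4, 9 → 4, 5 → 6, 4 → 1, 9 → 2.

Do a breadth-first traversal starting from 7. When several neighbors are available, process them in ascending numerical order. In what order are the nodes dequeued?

7 4 5 11 14 1 6 9 10 3 12 8 2 13

Visit 7; enqueue 4, 5, 11, 14 → queue [4, 5, 11, 14]
Visit 4; enqueue 1, 6, 9, 10 → queue [5, 11, 14, 1, 6, 9, 10]
Visit 5 → queue [11, 14, 1, 6, 9, 10]
Visit 11 → queue [14, 1, 6, 9, 10]
Visit 14; enqueue 3 → queue [1, 6, 9, 10, 3]
Visit 1; enqueue 12 → queue [6, 9, 10, 3, 12]
Visit 6; enqueue 8 → queue [9, 10, 3, 12, 8]
Visit 9; enqueue 2 → queue [10, 3, 12, 8, 2]
Visit 10 → queue [3, 12, 8, 2]
Visit 3; enqueue 13 → queue [12, 8, 2, 13]
Visit 12 → queue [8, 2, 13]
Visit 8 → queue [2, 13]
Visit 2 → queue [13]
Visit 13 → queue []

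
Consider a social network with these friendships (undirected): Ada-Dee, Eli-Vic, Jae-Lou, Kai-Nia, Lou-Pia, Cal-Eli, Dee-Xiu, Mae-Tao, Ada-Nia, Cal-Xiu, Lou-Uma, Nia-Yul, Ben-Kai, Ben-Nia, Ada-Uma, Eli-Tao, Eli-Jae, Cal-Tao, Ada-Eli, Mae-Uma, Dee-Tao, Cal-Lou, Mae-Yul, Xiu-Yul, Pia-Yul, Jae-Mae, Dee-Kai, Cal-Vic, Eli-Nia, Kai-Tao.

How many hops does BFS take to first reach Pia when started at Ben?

3

Level 0: Ben
Level 1: Kai, Nia
Level 2: Ada, Dee, Eli, Tao, Yul
Level 3: Cal, Jae, Mae, Pia, Uma, Vic, Xiu
Level 4: Lou
Pia first appears at level 3.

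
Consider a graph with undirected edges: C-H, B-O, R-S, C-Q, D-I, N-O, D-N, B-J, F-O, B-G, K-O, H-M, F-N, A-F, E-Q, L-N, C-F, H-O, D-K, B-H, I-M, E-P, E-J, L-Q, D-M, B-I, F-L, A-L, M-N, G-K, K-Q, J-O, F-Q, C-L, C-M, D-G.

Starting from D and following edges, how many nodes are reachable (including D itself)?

17

BFS from D visits: D, G, I, K, M, N, B, O, Q, C, H, F, L, J, E, A, P
Reachable nodes: 17 of 19 total.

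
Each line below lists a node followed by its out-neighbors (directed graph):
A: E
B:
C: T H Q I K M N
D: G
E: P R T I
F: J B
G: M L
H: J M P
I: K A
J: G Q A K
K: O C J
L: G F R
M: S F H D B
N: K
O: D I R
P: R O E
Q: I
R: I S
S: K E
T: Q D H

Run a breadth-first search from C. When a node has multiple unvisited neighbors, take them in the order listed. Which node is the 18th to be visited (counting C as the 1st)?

Visit C; enqueue T, H, Q, I, K, M, N → queue [T, H, Q, I, K, M, N]
Visit T; enqueue D → queue [H, Q, I, K, M, N, D]
Visit H; enqueue J, P → queue [Q, I, K, M, N, D, J, P]
Visit Q → queue [I, K, M, N, D, J, P]
Visit I; enqueue A → queue [K, M, N, D, J, P, A]
Visit K; enqueue O → queue [M, N, D, J, P, A, O]
Visit M; enqueue S, F, B → queue [N, D, J, P, A, O, S, F, B]
Visit N → queue [D, J, P, A, O, S, F, B]
Visit D; enqueue G → queue [J, P, A, O, S, F, B, G]
Visit J → queue [P, A, O, S, F, B, G]
Visit P; enqueue R, E → queue [A, O, S, F, B, G, R, E]
Visit A → queue [O, S, F, B, G, R, E]
Visit O → queue [S, F, B, G, R, E]
Visit S → queue [F, B, G, R, E]
Visit F → queue [B, G, R, E]
Visit B → queue [G, R, E]
Visit G; enqueue L → queue [R, E, L]
Visit R → queue [E, L]
Visit E → queue [L]
Visit L → queue []

Visit order: C, T, H, Q, I, K, M, N, D, J, P, A, O, S, F, B, G, R, E, L

R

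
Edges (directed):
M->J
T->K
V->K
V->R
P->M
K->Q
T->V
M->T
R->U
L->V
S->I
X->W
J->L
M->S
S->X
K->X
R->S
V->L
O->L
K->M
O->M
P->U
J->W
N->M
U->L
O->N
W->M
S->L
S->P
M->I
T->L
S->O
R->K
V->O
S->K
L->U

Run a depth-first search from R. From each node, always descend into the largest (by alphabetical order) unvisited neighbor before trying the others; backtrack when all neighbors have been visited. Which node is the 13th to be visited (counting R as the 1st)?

Visit R
R → U
U → L
L → V
V → O
O → N
N → M
M → T
T → K
K → X
X → W
K → Q
M → S
S → P
S → I
M → J

Visit order: R, U, L, V, O, N, M, T, K, X, W, Q, S, P, I, J

S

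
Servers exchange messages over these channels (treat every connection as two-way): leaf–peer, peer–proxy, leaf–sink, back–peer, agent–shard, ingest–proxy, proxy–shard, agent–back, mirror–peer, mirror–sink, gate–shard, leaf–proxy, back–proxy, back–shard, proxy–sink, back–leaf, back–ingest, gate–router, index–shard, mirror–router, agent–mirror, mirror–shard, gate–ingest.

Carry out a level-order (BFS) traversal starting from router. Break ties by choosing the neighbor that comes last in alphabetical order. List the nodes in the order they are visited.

router → mirror → gate → sink → shard → peer → agent → ingest → proxy → leaf → index → back

Visit router; enqueue mirror, gate → queue [mirror, gate]
Visit mirror; enqueue sink, shard, peer, agent → queue [gate, sink, shard, peer, agent]
Visit gate; enqueue ingest → queue [sink, shard, peer, agent, ingest]
Visit sink; enqueue proxy, leaf → queue [shard, peer, agent, ingest, proxy, leaf]
Visit shard; enqueue index, back → queue [peer, agent, ingest, proxy, leaf, index, back]
Visit peer → queue [agent, ingest, proxy, leaf, index, back]
Visit agent → queue [ingest, proxy, leaf, index, back]
Visit ingest → queue [proxy, leaf, index, back]
Visit proxy → queue [leaf, index, back]
Visit leaf → queue [index, back]
Visit index → queue [back]
Visit back → queue []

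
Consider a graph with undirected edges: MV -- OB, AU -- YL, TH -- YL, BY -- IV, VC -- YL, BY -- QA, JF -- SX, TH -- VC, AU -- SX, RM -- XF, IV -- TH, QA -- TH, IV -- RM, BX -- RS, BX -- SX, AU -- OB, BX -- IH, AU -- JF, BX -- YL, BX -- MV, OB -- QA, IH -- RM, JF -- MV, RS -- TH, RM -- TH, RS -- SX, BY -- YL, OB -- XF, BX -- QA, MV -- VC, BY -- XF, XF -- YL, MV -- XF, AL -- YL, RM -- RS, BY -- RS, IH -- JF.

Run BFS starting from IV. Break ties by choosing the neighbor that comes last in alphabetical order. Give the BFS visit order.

IV, TH, RM, BY, YL, VC, RS, QA, XF, IH, BX, AU, AL, MV, SX, OB, JF

Visit IV; enqueue TH, RM, BY → queue [TH, RM, BY]
Visit TH; enqueue YL, VC, RS, QA → queue [RM, BY, YL, VC, RS, QA]
Visit RM; enqueue XF, IH → queue [BY, YL, VC, RS, QA, XF, IH]
Visit BY → queue [YL, VC, RS, QA, XF, IH]
Visit YL; enqueue BX, AU, AL → queue [VC, RS, QA, XF, IH, BX, AU, AL]
Visit VC; enqueue MV → queue [RS, QA, XF, IH, BX, AU, AL, MV]
Visit RS; enqueue SX → queue [QA, XF, IH, BX, AU, AL, MV, SX]
Visit QA; enqueue OB → queue [XF, IH, BX, AU, AL, MV, SX, OB]
Visit XF → queue [IH, BX, AU, AL, MV, SX, OB]
Visit IH; enqueue JF → queue [BX, AU, AL, MV, SX, OB, JF]
Visit BX → queue [AU, AL, MV, SX, OB, JF]
Visit AU → queue [AL, MV, SX, OB, JF]
Visit AL → queue [MV, SX, OB, JF]
Visit MV → queue [SX, OB, JF]
Visit SX → queue [OB, JF]
Visit OB → queue [JF]
Visit JF → queue []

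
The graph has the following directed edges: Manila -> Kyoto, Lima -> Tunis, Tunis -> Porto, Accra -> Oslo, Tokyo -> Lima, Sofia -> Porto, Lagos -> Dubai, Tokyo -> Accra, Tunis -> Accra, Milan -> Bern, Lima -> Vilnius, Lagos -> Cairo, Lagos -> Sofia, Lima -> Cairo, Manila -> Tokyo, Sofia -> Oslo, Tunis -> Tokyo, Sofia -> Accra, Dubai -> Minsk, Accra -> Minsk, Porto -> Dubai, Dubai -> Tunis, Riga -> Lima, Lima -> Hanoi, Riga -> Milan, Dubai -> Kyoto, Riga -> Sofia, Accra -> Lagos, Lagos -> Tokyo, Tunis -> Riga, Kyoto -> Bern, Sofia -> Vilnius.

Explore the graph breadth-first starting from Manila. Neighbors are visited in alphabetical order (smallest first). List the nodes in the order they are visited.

Manila -> Kyoto -> Tokyo -> Bern -> Accra -> Lima -> Lagos -> Minsk -> Oslo -> Cairo -> Hanoi -> Tunis -> Vilnius -> Dubai -> Sofia -> Porto -> Riga -> Milan

Visit Manila; enqueue Kyoto, Tokyo → queue [Kyoto, Tokyo]
Visit Kyoto; enqueue Bern → queue [Tokyo, Bern]
Visit Tokyo; enqueue Accra, Lima → queue [Bern, Accra, Lima]
Visit Bern → queue [Accra, Lima]
Visit Accra; enqueue Lagos, Minsk, Oslo → queue [Lima, Lagos, Minsk, Oslo]
Visit Lima; enqueue Cairo, Hanoi, Tunis, Vilnius → queue [Lagos, Minsk, Oslo, Cairo, Hanoi, Tunis, Vilnius]
Visit Lagos; enqueue Dubai, Sofia → queue [Minsk, Oslo, Cairo, Hanoi, Tunis, Vilnius, Dubai, Sofia]
Visit Minsk → queue [Oslo, Cairo, Hanoi, Tunis, Vilnius, Dubai, Sofia]
Visit Oslo → queue [Cairo, Hanoi, Tunis, Vilnius, Dubai, Sofia]
Visit Cairo → queue [Hanoi, Tunis, Vilnius, Dubai, Sofia]
Visit Hanoi → queue [Tunis, Vilnius, Dubai, Sofia]
Visit Tunis; enqueue Porto, Riga → queue [Vilnius, Dubai, Sofia, Porto, Riga]
Visit Vilnius → queue [Dubai, Sofia, Porto, Riga]
Visit Dubai → queue [Sofia, Porto, Riga]
Visit Sofia → queue [Porto, Riga]
Visit Porto → queue [Riga]
Visit Riga; enqueue Milan → queue [Milan]
Visit Milan → queue []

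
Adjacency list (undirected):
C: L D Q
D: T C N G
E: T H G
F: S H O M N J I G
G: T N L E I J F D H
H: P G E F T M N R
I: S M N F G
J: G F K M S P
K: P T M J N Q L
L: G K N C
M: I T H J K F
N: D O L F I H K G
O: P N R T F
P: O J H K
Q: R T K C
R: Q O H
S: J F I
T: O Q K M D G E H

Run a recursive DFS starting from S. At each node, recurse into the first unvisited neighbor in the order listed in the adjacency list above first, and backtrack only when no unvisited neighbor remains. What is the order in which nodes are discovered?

S, J, G, T, O, P, H, E, F, M, I, N, D, C, L, K, Q, R

Visit S
S → J
J → G
G → T
T → O
O → P
P → H
H → E
H → F
F → M
M → I
I → N
N → D
D → C
C → L
L → K
K → Q
Q → R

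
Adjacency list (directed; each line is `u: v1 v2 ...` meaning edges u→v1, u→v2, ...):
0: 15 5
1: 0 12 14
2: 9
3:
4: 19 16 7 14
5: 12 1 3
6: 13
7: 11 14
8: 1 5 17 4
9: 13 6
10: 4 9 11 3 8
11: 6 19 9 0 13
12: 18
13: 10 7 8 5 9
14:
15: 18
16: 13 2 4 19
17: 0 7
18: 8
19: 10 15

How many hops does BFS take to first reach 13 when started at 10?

Level 0: 10
Level 1: 3, 4, 8, 9, 11
Level 2: 0, 1, 5, 6, 7, 13, 14, 16, 17, 19
Level 3: 2, 12, 15
Level 4: 18
13 first appears at level 2.

2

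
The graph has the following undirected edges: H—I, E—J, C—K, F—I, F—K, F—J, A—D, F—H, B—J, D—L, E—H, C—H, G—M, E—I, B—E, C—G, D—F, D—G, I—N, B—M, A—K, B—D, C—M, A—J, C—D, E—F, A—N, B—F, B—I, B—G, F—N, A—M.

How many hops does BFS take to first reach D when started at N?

Level 0: N
Level 1: A, F, I
Level 2: B, D, E, H, J, K, M
Level 3: C, G, L
D first appears at level 2.

2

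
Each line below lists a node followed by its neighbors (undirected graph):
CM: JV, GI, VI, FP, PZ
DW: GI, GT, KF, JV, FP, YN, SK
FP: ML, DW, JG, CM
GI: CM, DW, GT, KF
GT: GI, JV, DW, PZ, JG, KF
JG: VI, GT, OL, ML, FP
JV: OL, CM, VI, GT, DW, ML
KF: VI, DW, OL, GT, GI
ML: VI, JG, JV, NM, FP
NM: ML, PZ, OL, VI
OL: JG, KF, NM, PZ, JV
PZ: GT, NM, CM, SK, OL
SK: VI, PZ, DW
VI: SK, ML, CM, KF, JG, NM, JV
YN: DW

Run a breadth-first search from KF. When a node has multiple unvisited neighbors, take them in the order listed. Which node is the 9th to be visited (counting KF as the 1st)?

Visit KF; enqueue VI, DW, OL, GT, GI → queue [VI, DW, OL, GT, GI]
Visit VI; enqueue SK, ML, CM, JG, NM, JV → queue [DW, OL, GT, GI, SK, ML, CM, JG, NM, JV]
Visit DW; enqueue FP, YN → queue [OL, GT, GI, SK, ML, CM, JG, NM, JV, FP, YN]
Visit OL; enqueue PZ → queue [GT, GI, SK, ML, CM, JG, NM, JV, FP, YN, PZ]
Visit GT → queue [GI, SK, ML, CM, JG, NM, JV, FP, YN, PZ]
Visit GI → queue [SK, ML, CM, JG, NM, JV, FP, YN, PZ]
Visit SK → queue [ML, CM, JG, NM, JV, FP, YN, PZ]
Visit ML → queue [CM, JG, NM, JV, FP, YN, PZ]
Visit CM → queue [JG, NM, JV, FP, YN, PZ]
Visit JG → queue [NM, JV, FP, YN, PZ]
Visit NM → queue [JV, FP, YN, PZ]
Visit JV → queue [FP, YN, PZ]
Visit FP → queue [YN, PZ]
Visit YN → queue [PZ]
Visit PZ → queue []

Visit order: KF, VI, DW, OL, GT, GI, SK, ML, CM, JG, NM, JV, FP, YN, PZ

CM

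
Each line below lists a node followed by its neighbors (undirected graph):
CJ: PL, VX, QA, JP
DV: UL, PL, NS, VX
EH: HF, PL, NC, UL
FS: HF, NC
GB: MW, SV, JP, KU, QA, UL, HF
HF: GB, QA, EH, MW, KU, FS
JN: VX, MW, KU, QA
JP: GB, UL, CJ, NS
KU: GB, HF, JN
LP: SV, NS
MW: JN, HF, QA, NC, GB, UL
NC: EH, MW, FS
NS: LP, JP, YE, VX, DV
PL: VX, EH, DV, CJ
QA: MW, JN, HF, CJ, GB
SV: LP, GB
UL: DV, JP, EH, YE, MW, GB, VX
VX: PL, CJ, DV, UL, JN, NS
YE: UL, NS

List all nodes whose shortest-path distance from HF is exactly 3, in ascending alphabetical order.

Level 0: HF
Level 1: EH, FS, GB, KU, MW, QA
Level 2: CJ, JN, JP, NC, PL, SV, UL
Level 3: DV, LP, NS, VX, YE

DV, LP, NS, VX, YE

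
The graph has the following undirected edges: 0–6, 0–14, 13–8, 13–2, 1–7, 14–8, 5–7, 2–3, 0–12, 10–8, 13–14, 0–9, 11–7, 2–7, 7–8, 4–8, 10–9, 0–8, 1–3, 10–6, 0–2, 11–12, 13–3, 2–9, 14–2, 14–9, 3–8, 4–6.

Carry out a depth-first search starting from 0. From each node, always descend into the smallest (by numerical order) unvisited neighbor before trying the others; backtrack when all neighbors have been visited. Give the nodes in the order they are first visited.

0, 2, 3, 1, 7, 5, 8, 4, 6, 10, 9, 14, 13, 11, 12

Visit 0
0 → 2
2 → 3
3 → 1
1 → 7
7 → 5
7 → 8
8 → 4
4 → 6
6 → 10
10 → 9
9 → 14
14 → 13
7 → 11
11 → 12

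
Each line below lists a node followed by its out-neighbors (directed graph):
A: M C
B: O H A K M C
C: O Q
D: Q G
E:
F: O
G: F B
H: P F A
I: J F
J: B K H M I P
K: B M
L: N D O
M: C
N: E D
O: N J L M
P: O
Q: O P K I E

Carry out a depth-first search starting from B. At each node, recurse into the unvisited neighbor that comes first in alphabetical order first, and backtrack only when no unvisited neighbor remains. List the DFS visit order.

Visit B
B → A
A → C
C → O
O → J
J → H
H → F
H → P
J → I
J → K
K → M
O → L
L → D
D → G
D → Q
Q → E
L → N

B, A, C, O, J, H, F, P, I, K, M, L, D, G, Q, E, N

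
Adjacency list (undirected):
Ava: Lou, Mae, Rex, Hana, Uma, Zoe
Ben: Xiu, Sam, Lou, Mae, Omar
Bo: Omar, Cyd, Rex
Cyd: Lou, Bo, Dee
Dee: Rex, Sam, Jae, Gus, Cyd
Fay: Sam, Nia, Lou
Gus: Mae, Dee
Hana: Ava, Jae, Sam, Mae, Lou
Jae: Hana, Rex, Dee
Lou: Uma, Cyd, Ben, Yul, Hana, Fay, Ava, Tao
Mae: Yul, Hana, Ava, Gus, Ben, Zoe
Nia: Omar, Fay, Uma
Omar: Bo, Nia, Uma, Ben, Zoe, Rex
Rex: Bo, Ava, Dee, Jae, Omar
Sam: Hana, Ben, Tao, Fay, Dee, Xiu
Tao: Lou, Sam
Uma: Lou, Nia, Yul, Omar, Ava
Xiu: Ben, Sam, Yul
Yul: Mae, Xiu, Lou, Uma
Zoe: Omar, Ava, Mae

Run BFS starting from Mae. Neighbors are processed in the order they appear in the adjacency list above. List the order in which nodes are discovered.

Mae Yul Hana Ava Gus Ben Zoe Xiu Lou Uma Jae Sam Rex Dee Omar Cyd Fay Tao Nia Bo

Visit Mae; enqueue Yul, Hana, Ava, Gus, Ben, Zoe → queue [Yul, Hana, Ava, Gus, Ben, Zoe]
Visit Yul; enqueue Xiu, Lou, Uma → queue [Hana, Ava, Gus, Ben, Zoe, Xiu, Lou, Uma]
Visit Hana; enqueue Jae, Sam → queue [Ava, Gus, Ben, Zoe, Xiu, Lou, Uma, Jae, Sam]
Visit Ava; enqueue Rex → queue [Gus, Ben, Zoe, Xiu, Lou, Uma, Jae, Sam, Rex]
Visit Gus; enqueue Dee → queue [Ben, Zoe, Xiu, Lou, Uma, Jae, Sam, Rex, Dee]
Visit Ben; enqueue Omar → queue [Zoe, Xiu, Lou, Uma, Jae, Sam, Rex, Dee, Omar]
Visit Zoe → queue [Xiu, Lou, Uma, Jae, Sam, Rex, Dee, Omar]
Visit Xiu → queue [Lou, Uma, Jae, Sam, Rex, Dee, Omar]
Visit Lou; enqueue Cyd, Fay, Tao → queue [Uma, Jae, Sam, Rex, Dee, Omar, Cyd, Fay, Tao]
Visit Uma; enqueue Nia → queue [Jae, Sam, Rex, Dee, Omar, Cyd, Fay, Tao, Nia]
Visit Jae → queue [Sam, Rex, Dee, Omar, Cyd, Fay, Tao, Nia]
Visit Sam → queue [Rex, Dee, Omar, Cyd, Fay, Tao, Nia]
Visit Rex; enqueue Bo → queue [Dee, Omar, Cyd, Fay, Tao, Nia, Bo]
Visit Dee → queue [Omar, Cyd, Fay, Tao, Nia, Bo]
Visit Omar → queue [Cyd, Fay, Tao, Nia, Bo]
Visit Cyd → queue [Fay, Tao, Nia, Bo]
Visit Fay → queue [Tao, Nia, Bo]
Visit Tao → queue [Nia, Bo]
Visit Nia → queue [Bo]
Visit Bo → queue []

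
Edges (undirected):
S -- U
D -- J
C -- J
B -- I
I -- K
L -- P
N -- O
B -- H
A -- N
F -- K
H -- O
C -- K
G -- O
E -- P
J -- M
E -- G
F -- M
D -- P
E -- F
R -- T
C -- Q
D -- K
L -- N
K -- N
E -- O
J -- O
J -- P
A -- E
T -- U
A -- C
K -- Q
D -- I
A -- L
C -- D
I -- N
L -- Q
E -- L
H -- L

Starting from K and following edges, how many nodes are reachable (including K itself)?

BFS from K visits: K, C, D, F, I, N, Q, A, J, P, E, M, B, L, O, G, H
Reachable nodes: 17 of 21 total.

17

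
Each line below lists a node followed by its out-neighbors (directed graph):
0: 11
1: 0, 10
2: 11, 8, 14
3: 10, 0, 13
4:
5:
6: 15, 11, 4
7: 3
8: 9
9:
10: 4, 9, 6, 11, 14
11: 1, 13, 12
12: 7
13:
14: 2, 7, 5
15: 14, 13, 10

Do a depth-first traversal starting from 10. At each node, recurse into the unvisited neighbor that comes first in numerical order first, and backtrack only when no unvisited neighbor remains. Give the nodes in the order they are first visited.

Visit 10
10 → 4
10 → 6
6 → 11
11 → 1
1 → 0
11 → 12
12 → 7
7 → 3
3 → 13
6 → 15
15 → 14
14 → 2
2 → 8
8 → 9
14 → 5

10, 4, 6, 11, 1, 0, 12, 7, 3, 13, 15, 14, 2, 8, 9, 5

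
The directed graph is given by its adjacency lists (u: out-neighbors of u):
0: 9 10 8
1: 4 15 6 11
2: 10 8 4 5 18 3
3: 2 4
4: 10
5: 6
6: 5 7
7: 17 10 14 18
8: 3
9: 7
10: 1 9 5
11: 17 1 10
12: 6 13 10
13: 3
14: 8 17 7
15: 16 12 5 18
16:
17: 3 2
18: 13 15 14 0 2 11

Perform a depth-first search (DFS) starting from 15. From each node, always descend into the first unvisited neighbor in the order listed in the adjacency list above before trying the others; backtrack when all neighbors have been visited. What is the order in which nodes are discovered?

15 -> 16 -> 12 -> 6 -> 5 -> 7 -> 17 -> 3 -> 2 -> 10 -> 1 -> 4 -> 11 -> 9 -> 8 -> 18 -> 13 -> 14 -> 0

Visit 15
15 → 16
15 → 12
12 → 6
6 → 5
6 → 7
7 → 17
17 → 3
3 → 2
2 → 10
10 → 1
1 → 4
1 → 11
10 → 9
2 → 8
2 → 18
18 → 13
18 → 14
18 → 0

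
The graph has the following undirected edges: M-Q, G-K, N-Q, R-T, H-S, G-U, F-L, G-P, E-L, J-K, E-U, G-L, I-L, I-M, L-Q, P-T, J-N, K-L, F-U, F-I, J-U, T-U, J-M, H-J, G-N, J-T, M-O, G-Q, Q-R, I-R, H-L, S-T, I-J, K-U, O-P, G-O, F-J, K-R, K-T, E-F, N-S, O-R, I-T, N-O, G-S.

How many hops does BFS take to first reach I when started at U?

2

Level 0: U
Level 1: E, F, G, J, K, T
Level 2: H, I, L, M, N, O, P, Q, R, S
I first appears at level 2.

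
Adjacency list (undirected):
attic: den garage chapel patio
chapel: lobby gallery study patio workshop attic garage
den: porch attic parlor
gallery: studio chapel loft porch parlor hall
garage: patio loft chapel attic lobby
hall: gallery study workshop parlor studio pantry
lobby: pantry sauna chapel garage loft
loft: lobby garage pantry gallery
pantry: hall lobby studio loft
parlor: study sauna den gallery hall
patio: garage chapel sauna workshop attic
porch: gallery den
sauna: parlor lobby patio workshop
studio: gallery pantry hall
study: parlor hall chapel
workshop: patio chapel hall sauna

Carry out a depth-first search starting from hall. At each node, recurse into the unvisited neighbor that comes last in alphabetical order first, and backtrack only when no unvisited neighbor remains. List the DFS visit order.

Visit hall
hall → workshop
workshop → sauna
sauna → patio
patio → garage
garage → loft
loft → pantry
pantry → studio
studio → gallery
gallery → porch
porch → den
den → parlor
parlor → study
study → chapel
chapel → lobby
chapel → attic

hall, workshop, sauna, patio, garage, loft, pantry, studio, gallery, porch, den, parlor, study, chapel, lobby, attic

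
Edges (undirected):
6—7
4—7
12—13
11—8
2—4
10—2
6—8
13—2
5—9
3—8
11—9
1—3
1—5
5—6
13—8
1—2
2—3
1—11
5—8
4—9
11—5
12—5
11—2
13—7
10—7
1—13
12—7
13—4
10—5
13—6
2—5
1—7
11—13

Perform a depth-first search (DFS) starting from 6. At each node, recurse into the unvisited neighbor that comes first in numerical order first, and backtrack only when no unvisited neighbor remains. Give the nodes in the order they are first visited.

6 -> 5 -> 1 -> 2 -> 3 -> 8 -> 11 -> 9 -> 4 -> 7 -> 10 -> 12 -> 13

Visit 6
6 → 5
5 → 1
1 → 2
2 → 3
3 → 8
8 → 11
11 → 9
9 → 4
4 → 7
7 → 10
7 → 12
12 → 13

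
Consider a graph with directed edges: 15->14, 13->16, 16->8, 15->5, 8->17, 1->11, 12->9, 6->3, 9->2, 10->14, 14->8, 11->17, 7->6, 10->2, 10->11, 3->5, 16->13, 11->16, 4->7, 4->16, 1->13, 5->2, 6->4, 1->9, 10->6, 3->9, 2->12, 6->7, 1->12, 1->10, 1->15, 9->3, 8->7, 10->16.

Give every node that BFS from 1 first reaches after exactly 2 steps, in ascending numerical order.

2, 3, 5, 6, 14, 16, 17

Level 0: 1
Level 1: 9, 10, 11, 12, 13, 15
Level 2: 2, 3, 5, 6, 14, 16, 17
Level 3: 4, 7, 8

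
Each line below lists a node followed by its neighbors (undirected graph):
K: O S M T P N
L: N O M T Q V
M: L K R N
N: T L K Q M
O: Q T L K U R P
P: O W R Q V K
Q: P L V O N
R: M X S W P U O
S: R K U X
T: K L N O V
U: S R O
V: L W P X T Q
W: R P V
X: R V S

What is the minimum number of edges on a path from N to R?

Level 0: N
Level 1: K, L, M, Q, T
Level 2: O, P, R, S, V
Level 3: U, W, X
R first appears at level 2.

2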